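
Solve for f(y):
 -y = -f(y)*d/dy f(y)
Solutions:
 f(y) = -sqrt(C1 + y^2)
 f(y) = sqrt(C1 + y^2)


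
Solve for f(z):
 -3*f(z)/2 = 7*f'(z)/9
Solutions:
 f(z) = C1*exp(-27*z/14)


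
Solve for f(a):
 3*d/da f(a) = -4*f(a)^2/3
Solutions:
 f(a) = 9/(C1 + 4*a)


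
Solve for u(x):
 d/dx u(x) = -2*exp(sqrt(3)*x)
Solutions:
 u(x) = C1 - 2*sqrt(3)*exp(sqrt(3)*x)/3


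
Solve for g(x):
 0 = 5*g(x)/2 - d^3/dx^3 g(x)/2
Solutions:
 g(x) = C3*exp(5^(1/3)*x) + (C1*sin(sqrt(3)*5^(1/3)*x/2) + C2*cos(sqrt(3)*5^(1/3)*x/2))*exp(-5^(1/3)*x/2)


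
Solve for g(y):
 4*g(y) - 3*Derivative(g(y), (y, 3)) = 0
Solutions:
 g(y) = C3*exp(6^(2/3)*y/3) + (C1*sin(2^(2/3)*3^(1/6)*y/2) + C2*cos(2^(2/3)*3^(1/6)*y/2))*exp(-6^(2/3)*y/6)


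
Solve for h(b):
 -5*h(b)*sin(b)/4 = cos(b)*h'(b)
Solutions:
 h(b) = C1*cos(b)^(5/4)


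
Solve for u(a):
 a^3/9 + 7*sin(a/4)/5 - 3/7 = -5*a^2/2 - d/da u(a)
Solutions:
 u(a) = C1 - a^4/36 - 5*a^3/6 + 3*a/7 + 28*cos(a/4)/5


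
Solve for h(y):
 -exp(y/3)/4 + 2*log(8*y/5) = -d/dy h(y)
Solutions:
 h(y) = C1 - 2*y*log(y) + 2*y*(-3*log(2) + 1 + log(5)) + 3*exp(y/3)/4


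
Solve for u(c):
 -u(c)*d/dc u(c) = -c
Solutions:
 u(c) = -sqrt(C1 + c^2)
 u(c) = sqrt(C1 + c^2)


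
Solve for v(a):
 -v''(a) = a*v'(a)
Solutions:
 v(a) = C1 + C2*erf(sqrt(2)*a/2)


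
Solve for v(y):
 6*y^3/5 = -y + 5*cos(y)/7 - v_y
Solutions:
 v(y) = C1 - 3*y^4/10 - y^2/2 + 5*sin(y)/7


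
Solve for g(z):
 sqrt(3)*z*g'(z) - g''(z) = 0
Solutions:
 g(z) = C1 + C2*erfi(sqrt(2)*3^(1/4)*z/2)


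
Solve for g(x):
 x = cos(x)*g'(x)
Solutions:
 g(x) = C1 + Integral(x/cos(x), x)


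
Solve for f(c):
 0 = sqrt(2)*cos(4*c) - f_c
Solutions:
 f(c) = C1 + sqrt(2)*sin(4*c)/4


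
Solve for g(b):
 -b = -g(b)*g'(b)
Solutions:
 g(b) = -sqrt(C1 + b^2)
 g(b) = sqrt(C1 + b^2)


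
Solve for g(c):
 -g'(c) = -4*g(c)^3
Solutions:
 g(c) = -sqrt(2)*sqrt(-1/(C1 + 4*c))/2
 g(c) = sqrt(2)*sqrt(-1/(C1 + 4*c))/2


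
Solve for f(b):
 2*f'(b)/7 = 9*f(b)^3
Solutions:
 f(b) = -sqrt(-1/(C1 + 63*b))
 f(b) = sqrt(-1/(C1 + 63*b))


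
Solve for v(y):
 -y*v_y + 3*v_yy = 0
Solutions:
 v(y) = C1 + C2*erfi(sqrt(6)*y/6)


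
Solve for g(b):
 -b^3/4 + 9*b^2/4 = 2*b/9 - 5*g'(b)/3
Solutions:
 g(b) = C1 + 3*b^4/80 - 9*b^3/20 + b^2/15


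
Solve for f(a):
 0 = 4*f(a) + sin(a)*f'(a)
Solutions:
 f(a) = C1*(cos(a)^2 + 2*cos(a) + 1)/(cos(a)^2 - 2*cos(a) + 1)


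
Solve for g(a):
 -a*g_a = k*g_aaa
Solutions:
 g(a) = C1 + Integral(C2*airyai(a*(-1/k)^(1/3)) + C3*airybi(a*(-1/k)^(1/3)), a)


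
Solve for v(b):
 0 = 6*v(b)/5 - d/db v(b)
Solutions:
 v(b) = C1*exp(6*b/5)


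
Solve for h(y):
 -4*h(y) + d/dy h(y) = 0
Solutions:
 h(y) = C1*exp(4*y)


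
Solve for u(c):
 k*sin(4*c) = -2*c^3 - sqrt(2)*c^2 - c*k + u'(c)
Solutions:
 u(c) = C1 + c^4/2 + sqrt(2)*c^3/3 + c^2*k/2 - k*cos(4*c)/4


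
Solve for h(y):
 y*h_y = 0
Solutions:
 h(y) = C1


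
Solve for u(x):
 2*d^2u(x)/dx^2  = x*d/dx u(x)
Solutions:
 u(x) = C1 + C2*erfi(x/2)


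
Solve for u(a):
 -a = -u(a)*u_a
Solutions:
 u(a) = -sqrt(C1 + a^2)
 u(a) = sqrt(C1 + a^2)


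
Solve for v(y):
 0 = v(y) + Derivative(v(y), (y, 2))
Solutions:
 v(y) = C1*sin(y) + C2*cos(y)


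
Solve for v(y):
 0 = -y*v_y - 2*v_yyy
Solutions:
 v(y) = C1 + Integral(C2*airyai(-2^(2/3)*y/2) + C3*airybi(-2^(2/3)*y/2), y)


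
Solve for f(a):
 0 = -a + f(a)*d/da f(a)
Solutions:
 f(a) = -sqrt(C1 + a^2)
 f(a) = sqrt(C1 + a^2)


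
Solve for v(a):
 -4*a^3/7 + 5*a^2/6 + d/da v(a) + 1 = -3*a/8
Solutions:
 v(a) = C1 + a^4/7 - 5*a^3/18 - 3*a^2/16 - a


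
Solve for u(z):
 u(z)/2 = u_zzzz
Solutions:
 u(z) = C1*exp(-2^(3/4)*z/2) + C2*exp(2^(3/4)*z/2) + C3*sin(2^(3/4)*z/2) + C4*cos(2^(3/4)*z/2)


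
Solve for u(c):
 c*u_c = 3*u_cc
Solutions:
 u(c) = C1 + C2*erfi(sqrt(6)*c/6)


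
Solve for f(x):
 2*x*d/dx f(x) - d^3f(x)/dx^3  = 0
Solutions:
 f(x) = C1 + Integral(C2*airyai(2^(1/3)*x) + C3*airybi(2^(1/3)*x), x)


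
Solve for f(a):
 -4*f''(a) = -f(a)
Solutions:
 f(a) = C1*exp(-a/2) + C2*exp(a/2)


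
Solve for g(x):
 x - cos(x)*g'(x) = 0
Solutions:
 g(x) = C1 + Integral(x/cos(x), x)


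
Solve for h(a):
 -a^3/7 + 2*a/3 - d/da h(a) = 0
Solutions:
 h(a) = C1 - a^4/28 + a^2/3


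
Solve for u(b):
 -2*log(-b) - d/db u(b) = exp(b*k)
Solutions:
 u(b) = C1 - 2*b*log(-b) + 2*b + Piecewise((-exp(b*k)/k, Ne(k, 0)), (-b, True))


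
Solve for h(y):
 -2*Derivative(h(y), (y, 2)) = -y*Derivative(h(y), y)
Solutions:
 h(y) = C1 + C2*erfi(y/2)


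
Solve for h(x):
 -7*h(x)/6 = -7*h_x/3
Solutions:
 h(x) = C1*exp(x/2)


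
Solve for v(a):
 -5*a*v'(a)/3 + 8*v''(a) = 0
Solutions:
 v(a) = C1 + C2*erfi(sqrt(15)*a/12)


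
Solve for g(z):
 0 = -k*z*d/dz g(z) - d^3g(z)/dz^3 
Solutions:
 g(z) = C1 + Integral(C2*airyai(z*(-k)^(1/3)) + C3*airybi(z*(-k)^(1/3)), z)


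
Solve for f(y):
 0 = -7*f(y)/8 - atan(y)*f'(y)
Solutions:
 f(y) = C1*exp(-7*Integral(1/atan(y), y)/8)


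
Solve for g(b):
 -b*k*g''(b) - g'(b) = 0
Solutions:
 g(b) = C1 + b^(((re(k) - 1)*re(k) + im(k)^2)/(re(k)^2 + im(k)^2))*(C2*sin(log(b)*Abs(im(k))/(re(k)^2 + im(k)^2)) + C3*cos(log(b)*im(k)/(re(k)^2 + im(k)^2)))


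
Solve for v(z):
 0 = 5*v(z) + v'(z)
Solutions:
 v(z) = C1*exp(-5*z)


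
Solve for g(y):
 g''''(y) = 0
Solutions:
 g(y) = C1 + C2*y + C3*y^2 + C4*y^3


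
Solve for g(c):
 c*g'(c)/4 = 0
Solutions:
 g(c) = C1


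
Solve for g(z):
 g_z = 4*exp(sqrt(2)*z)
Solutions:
 g(z) = C1 + 2*sqrt(2)*exp(sqrt(2)*z)


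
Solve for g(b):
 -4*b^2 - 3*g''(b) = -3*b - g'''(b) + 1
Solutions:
 g(b) = C1 + C2*b + C3*exp(3*b) - b^4/9 + b^3/54 - 4*b^2/27


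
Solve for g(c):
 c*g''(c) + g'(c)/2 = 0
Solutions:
 g(c) = C1 + C2*sqrt(c)


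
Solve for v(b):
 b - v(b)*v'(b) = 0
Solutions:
 v(b) = -sqrt(C1 + b^2)
 v(b) = sqrt(C1 + b^2)


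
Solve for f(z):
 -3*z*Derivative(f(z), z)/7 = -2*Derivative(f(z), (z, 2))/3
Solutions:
 f(z) = C1 + C2*erfi(3*sqrt(7)*z/14)


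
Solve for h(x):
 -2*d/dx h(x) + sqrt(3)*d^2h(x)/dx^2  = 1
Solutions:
 h(x) = C1 + C2*exp(2*sqrt(3)*x/3) - x/2


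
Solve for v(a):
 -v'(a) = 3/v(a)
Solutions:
 v(a) = -sqrt(C1 - 6*a)
 v(a) = sqrt(C1 - 6*a)


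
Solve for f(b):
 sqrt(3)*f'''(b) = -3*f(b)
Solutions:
 f(b) = C3*exp(-3^(1/6)*b) + (C1*sin(3^(2/3)*b/2) + C2*cos(3^(2/3)*b/2))*exp(3^(1/6)*b/2)


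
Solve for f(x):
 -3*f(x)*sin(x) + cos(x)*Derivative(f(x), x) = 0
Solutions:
 f(x) = C1/cos(x)^3


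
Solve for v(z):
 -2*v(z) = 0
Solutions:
 v(z) = 0


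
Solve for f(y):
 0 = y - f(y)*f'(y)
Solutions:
 f(y) = -sqrt(C1 + y^2)
 f(y) = sqrt(C1 + y^2)


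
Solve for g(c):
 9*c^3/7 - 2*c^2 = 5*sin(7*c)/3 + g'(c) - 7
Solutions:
 g(c) = C1 + 9*c^4/28 - 2*c^3/3 + 7*c + 5*cos(7*c)/21


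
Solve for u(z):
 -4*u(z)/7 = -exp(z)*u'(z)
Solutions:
 u(z) = C1*exp(-4*exp(-z)/7)


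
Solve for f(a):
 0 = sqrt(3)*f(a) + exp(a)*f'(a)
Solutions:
 f(a) = C1*exp(sqrt(3)*exp(-a))


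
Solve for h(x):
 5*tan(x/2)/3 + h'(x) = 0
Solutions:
 h(x) = C1 + 10*log(cos(x/2))/3


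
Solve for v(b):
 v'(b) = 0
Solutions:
 v(b) = C1


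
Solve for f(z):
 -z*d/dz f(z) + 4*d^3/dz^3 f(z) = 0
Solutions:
 f(z) = C1 + Integral(C2*airyai(2^(1/3)*z/2) + C3*airybi(2^(1/3)*z/2), z)


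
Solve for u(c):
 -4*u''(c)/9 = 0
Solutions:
 u(c) = C1 + C2*c


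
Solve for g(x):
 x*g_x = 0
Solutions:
 g(x) = C1


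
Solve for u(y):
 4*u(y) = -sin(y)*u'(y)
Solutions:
 u(y) = C1*(cos(y)^2 + 2*cos(y) + 1)/(cos(y)^2 - 2*cos(y) + 1)


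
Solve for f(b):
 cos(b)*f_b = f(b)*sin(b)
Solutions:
 f(b) = C1/cos(b)


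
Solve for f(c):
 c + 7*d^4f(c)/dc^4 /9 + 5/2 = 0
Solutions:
 f(c) = C1 + C2*c + C3*c^2 + C4*c^3 - 3*c^5/280 - 15*c^4/112


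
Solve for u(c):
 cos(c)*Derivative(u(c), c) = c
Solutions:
 u(c) = C1 + Integral(c/cos(c), c)


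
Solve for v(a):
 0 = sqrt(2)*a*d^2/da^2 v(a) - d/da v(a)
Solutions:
 v(a) = C1 + C2*a^(sqrt(2)/2 + 1)


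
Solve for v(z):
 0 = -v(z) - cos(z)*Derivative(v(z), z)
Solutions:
 v(z) = C1*sqrt(sin(z) - 1)/sqrt(sin(z) + 1)


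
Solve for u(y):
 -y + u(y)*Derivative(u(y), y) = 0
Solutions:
 u(y) = -sqrt(C1 + y^2)
 u(y) = sqrt(C1 + y^2)


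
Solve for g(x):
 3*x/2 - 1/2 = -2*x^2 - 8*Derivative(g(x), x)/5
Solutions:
 g(x) = C1 - 5*x^3/12 - 15*x^2/32 + 5*x/16


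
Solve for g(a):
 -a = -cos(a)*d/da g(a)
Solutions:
 g(a) = C1 + Integral(a/cos(a), a)


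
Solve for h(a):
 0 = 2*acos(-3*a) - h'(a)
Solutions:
 h(a) = C1 + 2*a*acos(-3*a) + 2*sqrt(1 - 9*a^2)/3


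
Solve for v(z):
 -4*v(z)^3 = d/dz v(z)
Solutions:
 v(z) = -sqrt(2)*sqrt(-1/(C1 - 4*z))/2
 v(z) = sqrt(2)*sqrt(-1/(C1 - 4*z))/2


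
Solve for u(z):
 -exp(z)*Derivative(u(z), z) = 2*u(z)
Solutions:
 u(z) = C1*exp(2*exp(-z))


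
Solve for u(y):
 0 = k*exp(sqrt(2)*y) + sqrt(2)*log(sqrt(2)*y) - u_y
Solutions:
 u(y) = C1 + sqrt(2)*k*exp(sqrt(2)*y)/2 + sqrt(2)*y*log(y) + sqrt(2)*y*(-1 + log(2)/2)


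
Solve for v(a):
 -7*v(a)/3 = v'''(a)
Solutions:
 v(a) = C3*exp(-3^(2/3)*7^(1/3)*a/3) + (C1*sin(3^(1/6)*7^(1/3)*a/2) + C2*cos(3^(1/6)*7^(1/3)*a/2))*exp(3^(2/3)*7^(1/3)*a/6)


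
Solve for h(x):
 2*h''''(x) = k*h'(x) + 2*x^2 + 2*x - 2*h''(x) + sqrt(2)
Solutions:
 h(x) = C1 + C2*exp(x*(6^(1/3)*(-9*k + 2*sqrt(3)*sqrt(27*k^2/4 + 4))^(1/3)/12 - 2^(1/3)*3^(5/6)*I*(-9*k + 2*sqrt(3)*sqrt(27*k^2/4 + 4))^(1/3)/12 + 4/((-6^(1/3) + 2^(1/3)*3^(5/6)*I)*(-9*k + 2*sqrt(3)*sqrt(27*k^2/4 + 4))^(1/3)))) + C3*exp(x*(6^(1/3)*(-9*k + 2*sqrt(3)*sqrt(27*k^2/4 + 4))^(1/3)/12 + 2^(1/3)*3^(5/6)*I*(-9*k + 2*sqrt(3)*sqrt(27*k^2/4 + 4))^(1/3)/12 - 4/((6^(1/3) + 2^(1/3)*3^(5/6)*I)*(-9*k + 2*sqrt(3)*sqrt(27*k^2/4 + 4))^(1/3)))) + C4*exp(6^(1/3)*x*(-(-9*k + 2*sqrt(3)*sqrt(27*k^2/4 + 4))^(1/3) + 2*6^(1/3)/(-9*k + 2*sqrt(3)*sqrt(27*k^2/4 + 4))^(1/3))/6) - 2*x^3/(3*k) - x^2/k - sqrt(2)*x/k - 4*x^2/k^2 - 4*x/k^2 - 16*x/k^3


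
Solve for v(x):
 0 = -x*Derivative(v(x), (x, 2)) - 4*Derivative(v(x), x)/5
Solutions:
 v(x) = C1 + C2*x^(1/5)


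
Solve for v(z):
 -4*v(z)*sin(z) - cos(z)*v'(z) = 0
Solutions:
 v(z) = C1*cos(z)^4


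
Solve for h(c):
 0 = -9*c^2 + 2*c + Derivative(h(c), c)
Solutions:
 h(c) = C1 + 3*c^3 - c^2


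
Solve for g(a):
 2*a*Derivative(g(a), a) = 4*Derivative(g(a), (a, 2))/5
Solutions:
 g(a) = C1 + C2*erfi(sqrt(5)*a/2)


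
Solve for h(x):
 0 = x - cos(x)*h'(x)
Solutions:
 h(x) = C1 + Integral(x/cos(x), x)


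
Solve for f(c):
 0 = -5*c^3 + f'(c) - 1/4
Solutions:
 f(c) = C1 + 5*c^4/4 + c/4


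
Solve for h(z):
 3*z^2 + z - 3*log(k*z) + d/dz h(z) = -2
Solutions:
 h(z) = C1 - z^3 - z^2/2 + 3*z*log(k*z) - 5*z


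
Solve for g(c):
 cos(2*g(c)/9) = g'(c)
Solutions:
 -c - 9*log(sin(2*g(c)/9) - 1)/4 + 9*log(sin(2*g(c)/9) + 1)/4 = C1


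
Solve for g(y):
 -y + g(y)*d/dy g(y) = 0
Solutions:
 g(y) = -sqrt(C1 + y^2)
 g(y) = sqrt(C1 + y^2)


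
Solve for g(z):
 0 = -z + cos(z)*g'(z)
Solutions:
 g(z) = C1 + Integral(z/cos(z), z)


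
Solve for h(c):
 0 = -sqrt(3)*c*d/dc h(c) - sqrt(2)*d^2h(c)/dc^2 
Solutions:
 h(c) = C1 + C2*erf(6^(1/4)*c/2)


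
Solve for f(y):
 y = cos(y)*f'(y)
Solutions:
 f(y) = C1 + Integral(y/cos(y), y)


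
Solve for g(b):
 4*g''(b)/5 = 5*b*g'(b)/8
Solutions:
 g(b) = C1 + C2*erfi(5*b/8)


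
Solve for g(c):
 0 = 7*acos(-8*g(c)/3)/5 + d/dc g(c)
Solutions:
 Integral(1/acos(-8*_y/3), (_y, g(c))) = C1 - 7*c/5


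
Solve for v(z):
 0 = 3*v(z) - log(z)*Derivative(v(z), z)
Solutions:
 v(z) = C1*exp(3*li(z))


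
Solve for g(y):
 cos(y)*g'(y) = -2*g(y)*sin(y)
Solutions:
 g(y) = C1*cos(y)^2


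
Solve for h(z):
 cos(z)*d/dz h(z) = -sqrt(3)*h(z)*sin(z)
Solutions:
 h(z) = C1*cos(z)^(sqrt(3))


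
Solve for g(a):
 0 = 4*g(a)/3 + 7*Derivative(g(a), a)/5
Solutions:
 g(a) = C1*exp(-20*a/21)


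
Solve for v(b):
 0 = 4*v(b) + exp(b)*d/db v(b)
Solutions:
 v(b) = C1*exp(4*exp(-b))


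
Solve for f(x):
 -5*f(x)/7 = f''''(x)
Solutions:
 f(x) = (C1*sin(sqrt(2)*5^(1/4)*7^(3/4)*x/14) + C2*cos(sqrt(2)*5^(1/4)*7^(3/4)*x/14))*exp(-sqrt(2)*5^(1/4)*7^(3/4)*x/14) + (C3*sin(sqrt(2)*5^(1/4)*7^(3/4)*x/14) + C4*cos(sqrt(2)*5^(1/4)*7^(3/4)*x/14))*exp(sqrt(2)*5^(1/4)*7^(3/4)*x/14)


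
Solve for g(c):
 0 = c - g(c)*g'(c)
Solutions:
 g(c) = -sqrt(C1 + c^2)
 g(c) = sqrt(C1 + c^2)


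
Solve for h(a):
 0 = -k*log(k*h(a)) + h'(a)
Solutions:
 li(k*h(a))/k = C1 + a*k


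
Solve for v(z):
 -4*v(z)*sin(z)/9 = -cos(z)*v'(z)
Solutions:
 v(z) = C1/cos(z)^(4/9)


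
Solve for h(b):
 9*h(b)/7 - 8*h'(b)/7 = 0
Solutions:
 h(b) = C1*exp(9*b/8)


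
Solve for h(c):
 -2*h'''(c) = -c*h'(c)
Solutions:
 h(c) = C1 + Integral(C2*airyai(2^(2/3)*c/2) + C3*airybi(2^(2/3)*c/2), c)


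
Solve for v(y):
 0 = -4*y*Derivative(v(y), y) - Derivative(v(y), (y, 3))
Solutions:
 v(y) = C1 + Integral(C2*airyai(-2^(2/3)*y) + C3*airybi(-2^(2/3)*y), y)


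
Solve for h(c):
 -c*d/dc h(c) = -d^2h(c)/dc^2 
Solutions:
 h(c) = C1 + C2*erfi(sqrt(2)*c/2)


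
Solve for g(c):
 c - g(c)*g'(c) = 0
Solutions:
 g(c) = -sqrt(C1 + c^2)
 g(c) = sqrt(C1 + c^2)


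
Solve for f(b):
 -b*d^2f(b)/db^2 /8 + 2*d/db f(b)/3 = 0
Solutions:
 f(b) = C1 + C2*b^(19/3)


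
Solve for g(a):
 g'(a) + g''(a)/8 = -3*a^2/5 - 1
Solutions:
 g(a) = C1 + C2*exp(-8*a) - a^3/5 + 3*a^2/40 - 163*a/160


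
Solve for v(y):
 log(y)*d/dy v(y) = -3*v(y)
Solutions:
 v(y) = C1*exp(-3*li(y))


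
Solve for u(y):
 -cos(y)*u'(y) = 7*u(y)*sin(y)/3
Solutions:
 u(y) = C1*cos(y)^(7/3)


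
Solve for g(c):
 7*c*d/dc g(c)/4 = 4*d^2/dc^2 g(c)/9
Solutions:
 g(c) = C1 + C2*erfi(3*sqrt(14)*c/8)


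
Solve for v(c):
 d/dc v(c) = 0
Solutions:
 v(c) = C1


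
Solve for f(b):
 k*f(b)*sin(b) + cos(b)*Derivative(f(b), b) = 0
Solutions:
 f(b) = C1*exp(k*log(cos(b)))


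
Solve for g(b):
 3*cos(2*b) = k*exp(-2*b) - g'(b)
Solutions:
 g(b) = C1 - k*exp(-2*b)/2 - 3*sin(2*b)/2


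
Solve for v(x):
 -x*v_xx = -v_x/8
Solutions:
 v(x) = C1 + C2*x^(9/8)


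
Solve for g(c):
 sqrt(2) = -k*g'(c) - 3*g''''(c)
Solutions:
 g(c) = C1 + C2*exp(3^(2/3)*c*(-k)^(1/3)/3) + C3*exp(c*(-k)^(1/3)*(-3^(2/3) + 3*3^(1/6)*I)/6) + C4*exp(-c*(-k)^(1/3)*(3^(2/3) + 3*3^(1/6)*I)/6) - sqrt(2)*c/k


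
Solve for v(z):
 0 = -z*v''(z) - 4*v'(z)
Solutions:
 v(z) = C1 + C2/z^3


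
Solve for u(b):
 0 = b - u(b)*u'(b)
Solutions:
 u(b) = -sqrt(C1 + b^2)
 u(b) = sqrt(C1 + b^2)


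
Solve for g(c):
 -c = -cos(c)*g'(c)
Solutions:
 g(c) = C1 + Integral(c/cos(c), c)


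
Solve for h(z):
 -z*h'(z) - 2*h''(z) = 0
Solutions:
 h(z) = C1 + C2*erf(z/2)


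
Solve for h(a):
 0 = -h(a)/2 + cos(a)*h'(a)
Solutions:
 h(a) = C1*(sin(a) + 1)^(1/4)/(sin(a) - 1)^(1/4)


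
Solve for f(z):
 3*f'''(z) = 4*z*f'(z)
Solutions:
 f(z) = C1 + Integral(C2*airyai(6^(2/3)*z/3) + C3*airybi(6^(2/3)*z/3), z)


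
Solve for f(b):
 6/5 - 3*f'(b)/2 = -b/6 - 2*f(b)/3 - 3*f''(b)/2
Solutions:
 f(b) = -b/4 + (C1*sin(sqrt(7)*b/6) + C2*cos(sqrt(7)*b/6))*exp(b/2) - 189/80


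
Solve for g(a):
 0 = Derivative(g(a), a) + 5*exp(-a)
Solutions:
 g(a) = C1 + 5*exp(-a)


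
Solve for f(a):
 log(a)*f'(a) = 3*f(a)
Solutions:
 f(a) = C1*exp(3*li(a))


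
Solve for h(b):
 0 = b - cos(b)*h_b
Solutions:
 h(b) = C1 + Integral(b/cos(b), b)


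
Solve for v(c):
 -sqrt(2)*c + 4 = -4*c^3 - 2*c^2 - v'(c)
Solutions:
 v(c) = C1 - c^4 - 2*c^3/3 + sqrt(2)*c^2/2 - 4*c


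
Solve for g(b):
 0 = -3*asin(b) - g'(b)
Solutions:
 g(b) = C1 - 3*b*asin(b) - 3*sqrt(1 - b^2)


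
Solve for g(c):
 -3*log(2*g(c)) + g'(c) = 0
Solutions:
 -Integral(1/(log(_y) + log(2)), (_y, g(c)))/3 = C1 - c


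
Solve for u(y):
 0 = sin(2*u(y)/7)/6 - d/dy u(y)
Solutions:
 -y/6 + 7*log(cos(2*u(y)/7) - 1)/4 - 7*log(cos(2*u(y)/7) + 1)/4 = C1


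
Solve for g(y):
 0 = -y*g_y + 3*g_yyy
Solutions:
 g(y) = C1 + Integral(C2*airyai(3^(2/3)*y/3) + C3*airybi(3^(2/3)*y/3), y)


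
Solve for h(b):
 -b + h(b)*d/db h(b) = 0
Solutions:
 h(b) = -sqrt(C1 + b^2)
 h(b) = sqrt(C1 + b^2)


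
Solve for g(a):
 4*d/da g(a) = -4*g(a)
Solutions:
 g(a) = C1*exp(-a)


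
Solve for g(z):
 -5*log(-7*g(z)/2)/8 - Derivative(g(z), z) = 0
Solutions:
 8*Integral(1/(log(-_y) - log(2) + log(7)), (_y, g(z)))/5 = C1 - z


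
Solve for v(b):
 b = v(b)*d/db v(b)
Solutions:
 v(b) = -sqrt(C1 + b^2)
 v(b) = sqrt(C1 + b^2)


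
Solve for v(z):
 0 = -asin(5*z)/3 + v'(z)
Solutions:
 v(z) = C1 + z*asin(5*z)/3 + sqrt(1 - 25*z^2)/15


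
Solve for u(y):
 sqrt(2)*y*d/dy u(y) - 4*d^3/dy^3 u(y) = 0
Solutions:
 u(y) = C1 + Integral(C2*airyai(sqrt(2)*y/2) + C3*airybi(sqrt(2)*y/2), y)


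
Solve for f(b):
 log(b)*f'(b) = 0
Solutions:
 f(b) = C1


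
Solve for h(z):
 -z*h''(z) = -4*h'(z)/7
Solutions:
 h(z) = C1 + C2*z^(11/7)


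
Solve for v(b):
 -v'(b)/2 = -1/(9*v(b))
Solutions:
 v(b) = -sqrt(C1 + 4*b)/3
 v(b) = sqrt(C1 + 4*b)/3


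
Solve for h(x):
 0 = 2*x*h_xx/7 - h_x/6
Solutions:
 h(x) = C1 + C2*x^(19/12)


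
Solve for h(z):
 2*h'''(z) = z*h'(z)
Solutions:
 h(z) = C1 + Integral(C2*airyai(2^(2/3)*z/2) + C3*airybi(2^(2/3)*z/2), z)


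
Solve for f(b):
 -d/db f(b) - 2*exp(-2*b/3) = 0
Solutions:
 f(b) = C1 + 3*exp(-2*b/3)


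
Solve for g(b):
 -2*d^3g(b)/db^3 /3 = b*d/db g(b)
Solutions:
 g(b) = C1 + Integral(C2*airyai(-2^(2/3)*3^(1/3)*b/2) + C3*airybi(-2^(2/3)*3^(1/3)*b/2), b)


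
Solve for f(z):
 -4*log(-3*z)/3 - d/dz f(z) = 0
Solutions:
 f(z) = C1 - 4*z*log(-z)/3 + 4*z*(1 - log(3))/3


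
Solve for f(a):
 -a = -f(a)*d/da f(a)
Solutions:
 f(a) = -sqrt(C1 + a^2)
 f(a) = sqrt(C1 + a^2)


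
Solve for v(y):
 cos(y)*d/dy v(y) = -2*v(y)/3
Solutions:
 v(y) = C1*(sin(y) - 1)^(1/3)/(sin(y) + 1)^(1/3)


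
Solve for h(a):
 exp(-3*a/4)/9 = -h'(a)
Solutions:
 h(a) = C1 + 4*exp(-3*a/4)/27


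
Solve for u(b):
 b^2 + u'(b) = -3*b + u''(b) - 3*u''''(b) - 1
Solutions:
 u(b) = C1 + C2*exp(2^(1/3)*b*(2/(sqrt(77) + 9)^(1/3) + 2^(1/3)*(sqrt(77) + 9)^(1/3))/12)*sin(2^(1/3)*sqrt(3)*b*(-2^(1/3)*(sqrt(77) + 9)^(1/3) + 2/(sqrt(77) + 9)^(1/3))/12) + C3*exp(2^(1/3)*b*(2/(sqrt(77) + 9)^(1/3) + 2^(1/3)*(sqrt(77) + 9)^(1/3))/12)*cos(2^(1/3)*sqrt(3)*b*(-2^(1/3)*(sqrt(77) + 9)^(1/3) + 2/(sqrt(77) + 9)^(1/3))/12) + C4*exp(-2^(1/3)*b*(2/(sqrt(77) + 9)^(1/3) + 2^(1/3)*(sqrt(77) + 9)^(1/3))/6) - b^3/3 - 5*b^2/2 - 6*b


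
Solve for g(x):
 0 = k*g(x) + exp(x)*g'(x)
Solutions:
 g(x) = C1*exp(k*exp(-x))


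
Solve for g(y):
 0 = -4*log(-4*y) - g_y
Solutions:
 g(y) = C1 - 4*y*log(-y) + 4*y*(1 - 2*log(2))


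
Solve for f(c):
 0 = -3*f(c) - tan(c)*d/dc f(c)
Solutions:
 f(c) = C1/sin(c)^3


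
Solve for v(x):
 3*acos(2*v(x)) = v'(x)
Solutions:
 Integral(1/acos(2*_y), (_y, v(x))) = C1 + 3*x


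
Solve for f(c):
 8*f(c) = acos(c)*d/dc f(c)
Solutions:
 f(c) = C1*exp(8*Integral(1/acos(c), c))


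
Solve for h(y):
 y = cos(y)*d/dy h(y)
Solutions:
 h(y) = C1 + Integral(y/cos(y), y)


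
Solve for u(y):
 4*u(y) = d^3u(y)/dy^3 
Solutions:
 u(y) = C3*exp(2^(2/3)*y) + (C1*sin(2^(2/3)*sqrt(3)*y/2) + C2*cos(2^(2/3)*sqrt(3)*y/2))*exp(-2^(2/3)*y/2)


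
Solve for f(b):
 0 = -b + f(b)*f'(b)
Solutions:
 f(b) = -sqrt(C1 + b^2)
 f(b) = sqrt(C1 + b^2)


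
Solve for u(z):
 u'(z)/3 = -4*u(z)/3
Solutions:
 u(z) = C1*exp(-4*z)


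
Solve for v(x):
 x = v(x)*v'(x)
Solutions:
 v(x) = -sqrt(C1 + x^2)
 v(x) = sqrt(C1 + x^2)


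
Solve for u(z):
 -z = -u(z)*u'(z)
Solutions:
 u(z) = -sqrt(C1 + z^2)
 u(z) = sqrt(C1 + z^2)


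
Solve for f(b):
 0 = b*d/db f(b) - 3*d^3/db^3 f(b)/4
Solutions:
 f(b) = C1 + Integral(C2*airyai(6^(2/3)*b/3) + C3*airybi(6^(2/3)*b/3), b)


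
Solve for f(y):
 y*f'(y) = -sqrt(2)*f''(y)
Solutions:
 f(y) = C1 + C2*erf(2^(1/4)*y/2)


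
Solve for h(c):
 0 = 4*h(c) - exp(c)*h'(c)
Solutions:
 h(c) = C1*exp(-4*exp(-c))


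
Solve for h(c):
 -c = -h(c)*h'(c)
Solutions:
 h(c) = -sqrt(C1 + c^2)
 h(c) = sqrt(C1 + c^2)


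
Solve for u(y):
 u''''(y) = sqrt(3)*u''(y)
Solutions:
 u(y) = C1 + C2*y + C3*exp(-3^(1/4)*y) + C4*exp(3^(1/4)*y)


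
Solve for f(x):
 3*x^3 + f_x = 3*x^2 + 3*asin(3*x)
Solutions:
 f(x) = C1 - 3*x^4/4 + x^3 + 3*x*asin(3*x) + sqrt(1 - 9*x^2)


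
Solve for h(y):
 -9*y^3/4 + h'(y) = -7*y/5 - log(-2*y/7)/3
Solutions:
 h(y) = C1 + 9*y^4/16 - 7*y^2/10 - y*log(-y)/3 + y*(-log(2) + 1 + log(7))/3


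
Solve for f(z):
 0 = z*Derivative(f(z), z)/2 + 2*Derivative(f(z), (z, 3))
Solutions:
 f(z) = C1 + Integral(C2*airyai(-2^(1/3)*z/2) + C3*airybi(-2^(1/3)*z/2), z)


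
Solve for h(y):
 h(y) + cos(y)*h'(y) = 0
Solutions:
 h(y) = C1*sqrt(sin(y) - 1)/sqrt(sin(y) + 1)


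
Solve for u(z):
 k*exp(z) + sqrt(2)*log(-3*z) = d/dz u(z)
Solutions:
 u(z) = C1 + k*exp(z) + sqrt(2)*z*log(-z) + sqrt(2)*z*(-1 + log(3))


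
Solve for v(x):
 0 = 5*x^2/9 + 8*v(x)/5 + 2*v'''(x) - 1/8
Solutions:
 v(x) = C3*exp(-10^(2/3)*x/5) - 25*x^2/72 + (C1*sin(10^(2/3)*sqrt(3)*x/10) + C2*cos(10^(2/3)*sqrt(3)*x/10))*exp(10^(2/3)*x/10) + 5/64


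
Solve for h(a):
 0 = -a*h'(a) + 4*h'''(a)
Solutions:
 h(a) = C1 + Integral(C2*airyai(2^(1/3)*a/2) + C3*airybi(2^(1/3)*a/2), a)


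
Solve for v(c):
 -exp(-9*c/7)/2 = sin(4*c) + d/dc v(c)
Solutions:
 v(c) = C1 + cos(4*c)/4 + 7*exp(-9*c/7)/18


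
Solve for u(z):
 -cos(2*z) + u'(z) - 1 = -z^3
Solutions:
 u(z) = C1 - z^4/4 + z + sin(2*z)/2


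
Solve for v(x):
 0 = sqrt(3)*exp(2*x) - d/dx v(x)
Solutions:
 v(x) = C1 + sqrt(3)*exp(2*x)/2


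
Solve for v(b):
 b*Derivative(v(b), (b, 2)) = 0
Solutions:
 v(b) = C1 + C2*b


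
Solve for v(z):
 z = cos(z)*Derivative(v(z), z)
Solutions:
 v(z) = C1 + Integral(z/cos(z), z)


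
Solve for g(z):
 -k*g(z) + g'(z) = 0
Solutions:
 g(z) = C1*exp(k*z)


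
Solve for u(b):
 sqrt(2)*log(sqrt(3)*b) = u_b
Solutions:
 u(b) = C1 + sqrt(2)*b*log(b) - sqrt(2)*b + sqrt(2)*b*log(3)/2


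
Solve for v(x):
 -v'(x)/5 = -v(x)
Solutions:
 v(x) = C1*exp(5*x)


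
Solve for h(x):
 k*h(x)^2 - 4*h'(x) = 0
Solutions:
 h(x) = -4/(C1 + k*x)


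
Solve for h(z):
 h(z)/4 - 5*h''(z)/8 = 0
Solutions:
 h(z) = C1*exp(-sqrt(10)*z/5) + C2*exp(sqrt(10)*z/5)


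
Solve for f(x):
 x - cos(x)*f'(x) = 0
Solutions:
 f(x) = C1 + Integral(x/cos(x), x)


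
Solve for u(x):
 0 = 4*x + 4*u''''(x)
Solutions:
 u(x) = C1 + C2*x + C3*x^2 + C4*x^3 - x^5/120


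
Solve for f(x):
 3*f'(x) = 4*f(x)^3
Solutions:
 f(x) = -sqrt(6)*sqrt(-1/(C1 + 4*x))/2
 f(x) = sqrt(6)*sqrt(-1/(C1 + 4*x))/2


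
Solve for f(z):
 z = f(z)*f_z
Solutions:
 f(z) = -sqrt(C1 + z^2)
 f(z) = sqrt(C1 + z^2)


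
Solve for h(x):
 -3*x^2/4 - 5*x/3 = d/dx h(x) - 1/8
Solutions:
 h(x) = C1 - x^3/4 - 5*x^2/6 + x/8


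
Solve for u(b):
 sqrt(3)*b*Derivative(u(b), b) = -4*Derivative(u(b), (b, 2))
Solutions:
 u(b) = C1 + C2*erf(sqrt(2)*3^(1/4)*b/4)


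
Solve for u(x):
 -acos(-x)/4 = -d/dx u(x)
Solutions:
 u(x) = C1 + x*acos(-x)/4 + sqrt(1 - x^2)/4


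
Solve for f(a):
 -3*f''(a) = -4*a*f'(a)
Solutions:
 f(a) = C1 + C2*erfi(sqrt(6)*a/3)


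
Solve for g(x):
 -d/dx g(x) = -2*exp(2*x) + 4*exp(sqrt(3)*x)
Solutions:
 g(x) = C1 + exp(2*x) - 4*sqrt(3)*exp(sqrt(3)*x)/3


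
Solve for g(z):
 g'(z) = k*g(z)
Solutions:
 g(z) = C1*exp(k*z)


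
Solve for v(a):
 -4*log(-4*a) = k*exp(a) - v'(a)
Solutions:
 v(a) = C1 + 4*a*log(-a) + 4*a*(-1 + 2*log(2)) + k*exp(a)


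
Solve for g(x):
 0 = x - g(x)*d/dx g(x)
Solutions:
 g(x) = -sqrt(C1 + x^2)
 g(x) = sqrt(C1 + x^2)


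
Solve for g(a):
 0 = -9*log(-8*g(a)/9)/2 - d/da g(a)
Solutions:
 2*Integral(1/(log(-_y) - 2*log(3) + 3*log(2)), (_y, g(a)))/9 = C1 - a


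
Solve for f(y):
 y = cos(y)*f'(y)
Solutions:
 f(y) = C1 + Integral(y/cos(y), y)


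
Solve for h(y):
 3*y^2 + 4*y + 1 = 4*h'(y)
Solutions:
 h(y) = C1 + y^3/4 + y^2/2 + y/4


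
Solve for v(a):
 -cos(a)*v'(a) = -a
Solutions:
 v(a) = C1 + Integral(a/cos(a), a)


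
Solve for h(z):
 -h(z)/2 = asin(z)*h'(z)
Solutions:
 h(z) = C1*exp(-Integral(1/asin(z), z)/2)


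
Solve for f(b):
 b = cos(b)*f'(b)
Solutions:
 f(b) = C1 + Integral(b/cos(b), b)


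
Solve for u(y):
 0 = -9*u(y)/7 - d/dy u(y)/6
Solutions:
 u(y) = C1*exp(-54*y/7)


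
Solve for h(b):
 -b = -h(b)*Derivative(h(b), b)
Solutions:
 h(b) = -sqrt(C1 + b^2)
 h(b) = sqrt(C1 + b^2)


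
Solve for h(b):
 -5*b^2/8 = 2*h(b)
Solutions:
 h(b) = -5*b^2/16


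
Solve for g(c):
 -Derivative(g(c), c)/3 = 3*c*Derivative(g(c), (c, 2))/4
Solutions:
 g(c) = C1 + C2*c^(5/9)


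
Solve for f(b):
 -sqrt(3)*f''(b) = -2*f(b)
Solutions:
 f(b) = C1*exp(-sqrt(2)*3^(3/4)*b/3) + C2*exp(sqrt(2)*3^(3/4)*b/3)


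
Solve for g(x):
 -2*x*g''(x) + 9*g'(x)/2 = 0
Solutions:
 g(x) = C1 + C2*x^(13/4)


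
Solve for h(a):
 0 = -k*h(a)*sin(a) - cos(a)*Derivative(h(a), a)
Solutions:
 h(a) = C1*exp(k*log(cos(a)))


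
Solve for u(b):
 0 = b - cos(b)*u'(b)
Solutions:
 u(b) = C1 + Integral(b/cos(b), b)


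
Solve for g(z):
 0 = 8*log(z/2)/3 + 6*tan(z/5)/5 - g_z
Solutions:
 g(z) = C1 + 8*z*log(z)/3 - 8*z/3 - 8*z*log(2)/3 - 6*log(cos(z/5))


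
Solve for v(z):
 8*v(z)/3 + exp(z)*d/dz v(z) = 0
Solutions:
 v(z) = C1*exp(8*exp(-z)/3)


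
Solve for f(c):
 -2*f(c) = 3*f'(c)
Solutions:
 f(c) = C1*exp(-2*c/3)


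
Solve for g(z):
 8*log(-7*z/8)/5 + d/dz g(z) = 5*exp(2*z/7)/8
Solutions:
 g(z) = C1 - 8*z*log(-z)/5 + 8*z*(-log(7) + 1 + 3*log(2))/5 + 35*exp(2*z/7)/16


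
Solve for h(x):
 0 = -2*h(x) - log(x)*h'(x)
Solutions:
 h(x) = C1*exp(-2*li(x))


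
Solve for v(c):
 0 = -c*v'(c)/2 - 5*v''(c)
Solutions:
 v(c) = C1 + C2*erf(sqrt(5)*c/10)


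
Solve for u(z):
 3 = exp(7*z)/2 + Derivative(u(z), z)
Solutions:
 u(z) = C1 + 3*z - exp(7*z)/14


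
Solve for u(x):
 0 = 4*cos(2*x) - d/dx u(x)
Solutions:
 u(x) = C1 + 2*sin(2*x)


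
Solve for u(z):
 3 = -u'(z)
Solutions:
 u(z) = C1 - 3*z


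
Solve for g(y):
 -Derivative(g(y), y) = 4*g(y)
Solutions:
 g(y) = C1*exp(-4*y)


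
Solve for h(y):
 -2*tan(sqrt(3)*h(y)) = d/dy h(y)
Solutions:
 h(y) = sqrt(3)*(pi - asin(C1*exp(-2*sqrt(3)*y)))/3
 h(y) = sqrt(3)*asin(C1*exp(-2*sqrt(3)*y))/3


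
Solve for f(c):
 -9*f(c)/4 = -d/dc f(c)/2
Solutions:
 f(c) = C1*exp(9*c/2)


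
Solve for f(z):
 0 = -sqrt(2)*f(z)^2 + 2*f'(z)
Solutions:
 f(z) = -2/(C1 + sqrt(2)*z)


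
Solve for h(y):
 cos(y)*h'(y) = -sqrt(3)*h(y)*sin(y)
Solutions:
 h(y) = C1*cos(y)^(sqrt(3))


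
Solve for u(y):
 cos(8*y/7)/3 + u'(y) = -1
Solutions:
 u(y) = C1 - y - 7*sin(8*y/7)/24


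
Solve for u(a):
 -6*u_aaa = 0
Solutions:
 u(a) = C1 + C2*a + C3*a^2


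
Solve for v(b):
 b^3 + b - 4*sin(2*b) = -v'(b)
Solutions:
 v(b) = C1 - b^4/4 - b^2/2 - 2*cos(2*b)


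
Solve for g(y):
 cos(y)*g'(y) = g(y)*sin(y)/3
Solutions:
 g(y) = C1/cos(y)^(1/3)


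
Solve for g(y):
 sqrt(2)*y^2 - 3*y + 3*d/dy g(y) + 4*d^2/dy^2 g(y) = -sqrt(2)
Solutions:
 g(y) = C1 + C2*exp(-3*y/4) - sqrt(2)*y^3/9 + y^2/2 + 4*sqrt(2)*y^2/9 - 41*sqrt(2)*y/27 - 4*y/3


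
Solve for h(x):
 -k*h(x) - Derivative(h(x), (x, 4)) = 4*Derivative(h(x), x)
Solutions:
 h(x) = C1*exp(x*Piecewise((-sqrt(2)*sqrt(-(-2)^(1/3))/2 + sqrt(2*(-2)^(1/3) + 4*sqrt(2)/sqrt(-(-2)^(1/3)))/2, Eq(k, 0)), (-sqrt(2*k/(3*(sqrt(1 - k^3/27) + 1)^(1/3)) + 2*(sqrt(1 - k^3/27) + 1)^(1/3))/2 + sqrt(-2*k/(3*(sqrt(1 - k^3/27) + 1)^(1/3)) - 2*(sqrt(1 - k^3/27) + 1)^(1/3) + 8/sqrt(2*k/(3*(sqrt(1 - k^3/27) + 1)^(1/3)) + 2*(sqrt(1 - k^3/27) + 1)^(1/3)))/2, True))) + C2*exp(x*Piecewise((sqrt(2)*sqrt(-(-2)^(1/3))/2 - sqrt(-4*sqrt(2)/sqrt(-(-2)^(1/3)) + 2*(-2)^(1/3))/2, Eq(k, 0)), (sqrt(2*k/(3*(sqrt(1 - k^3/27) + 1)^(1/3)) + 2*(sqrt(1 - k^3/27) + 1)^(1/3))/2 - sqrt(-2*k/(3*(sqrt(1 - k^3/27) + 1)^(1/3)) - 2*(sqrt(1 - k^3/27) + 1)^(1/3) - 8/sqrt(2*k/(3*(sqrt(1 - k^3/27) + 1)^(1/3)) + 2*(sqrt(1 - k^3/27) + 1)^(1/3)))/2, True))) + C3*exp(x*Piecewise((-sqrt(2*(-2)^(1/3) + 4*sqrt(2)/sqrt(-(-2)^(1/3)))/2 - sqrt(2)*sqrt(-(-2)^(1/3))/2, Eq(k, 0)), (-sqrt(2*k/(3*(sqrt(1 - k^3/27) + 1)^(1/3)) + 2*(sqrt(1 - k^3/27) + 1)^(1/3))/2 - sqrt(-2*k/(3*(sqrt(1 - k^3/27) + 1)^(1/3)) - 2*(sqrt(1 - k^3/27) + 1)^(1/3) + 8/sqrt(2*k/(3*(sqrt(1 - k^3/27) + 1)^(1/3)) + 2*(sqrt(1 - k^3/27) + 1)^(1/3)))/2, True))) + C4*exp(x*Piecewise((sqrt(-4*sqrt(2)/sqrt(-(-2)^(1/3)) + 2*(-2)^(1/3))/2 + sqrt(2)*sqrt(-(-2)^(1/3))/2, Eq(k, 0)), (sqrt(2*k/(3*(sqrt(1 - k^3/27) + 1)^(1/3)) + 2*(sqrt(1 - k^3/27) + 1)^(1/3))/2 + sqrt(-2*k/(3*(sqrt(1 - k^3/27) + 1)^(1/3)) - 2*(sqrt(1 - k^3/27) + 1)^(1/3) - 8/sqrt(2*k/(3*(sqrt(1 - k^3/27) + 1)^(1/3)) + 2*(sqrt(1 - k^3/27) + 1)^(1/3)))/2, True)))


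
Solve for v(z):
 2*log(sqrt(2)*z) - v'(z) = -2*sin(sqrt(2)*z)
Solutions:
 v(z) = C1 + 2*z*log(z) - 2*z + z*log(2) - sqrt(2)*cos(sqrt(2)*z)


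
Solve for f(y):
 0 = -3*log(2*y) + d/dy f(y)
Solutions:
 f(y) = C1 + 3*y*log(y) - 3*y + y*log(8)


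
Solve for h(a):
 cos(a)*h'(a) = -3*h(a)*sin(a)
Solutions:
 h(a) = C1*cos(a)^3


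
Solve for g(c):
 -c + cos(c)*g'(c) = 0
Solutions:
 g(c) = C1 + Integral(c/cos(c), c)


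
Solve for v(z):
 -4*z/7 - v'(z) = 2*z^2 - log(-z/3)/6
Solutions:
 v(z) = C1 - 2*z^3/3 - 2*z^2/7 + z*log(-z)/6 + z*(-log(3) - 1)/6


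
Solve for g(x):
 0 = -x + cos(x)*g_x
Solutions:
 g(x) = C1 + Integral(x/cos(x), x)


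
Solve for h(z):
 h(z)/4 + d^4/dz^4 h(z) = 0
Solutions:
 h(z) = (C1*sin(z/2) + C2*cos(z/2))*exp(-z/2) + (C3*sin(z/2) + C4*cos(z/2))*exp(z/2)


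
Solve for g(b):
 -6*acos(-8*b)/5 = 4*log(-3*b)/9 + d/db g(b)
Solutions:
 g(b) = C1 - 4*b*log(-b)/9 - 6*b*acos(-8*b)/5 - 4*b*log(3)/9 + 4*b/9 - 3*sqrt(1 - 64*b^2)/20


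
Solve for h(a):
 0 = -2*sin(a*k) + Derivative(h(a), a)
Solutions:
 h(a) = C1 - 2*cos(a*k)/k


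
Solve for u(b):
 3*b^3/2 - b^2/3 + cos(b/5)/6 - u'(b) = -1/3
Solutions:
 u(b) = C1 + 3*b^4/8 - b^3/9 + b/3 + 5*sin(b/5)/6


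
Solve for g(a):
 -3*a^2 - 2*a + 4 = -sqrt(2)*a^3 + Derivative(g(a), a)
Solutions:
 g(a) = C1 + sqrt(2)*a^4/4 - a^3 - a^2 + 4*a


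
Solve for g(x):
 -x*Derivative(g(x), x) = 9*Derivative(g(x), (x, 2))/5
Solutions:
 g(x) = C1 + C2*erf(sqrt(10)*x/6)


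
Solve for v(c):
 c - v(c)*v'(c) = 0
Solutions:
 v(c) = -sqrt(C1 + c^2)
 v(c) = sqrt(C1 + c^2)


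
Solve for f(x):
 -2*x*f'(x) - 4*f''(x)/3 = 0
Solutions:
 f(x) = C1 + C2*erf(sqrt(3)*x/2)


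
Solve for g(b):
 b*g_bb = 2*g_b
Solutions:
 g(b) = C1 + C2*b^3


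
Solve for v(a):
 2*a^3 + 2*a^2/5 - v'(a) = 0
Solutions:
 v(a) = C1 + a^4/2 + 2*a^3/15


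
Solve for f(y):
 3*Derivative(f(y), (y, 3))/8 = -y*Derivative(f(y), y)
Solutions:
 f(y) = C1 + Integral(C2*airyai(-2*3^(2/3)*y/3) + C3*airybi(-2*3^(2/3)*y/3), y)


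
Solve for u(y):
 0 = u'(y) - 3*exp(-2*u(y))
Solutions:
 u(y) = log(-sqrt(C1 + 6*y))
 u(y) = log(C1 + 6*y)/2


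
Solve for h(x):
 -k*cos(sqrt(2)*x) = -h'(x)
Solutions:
 h(x) = C1 + sqrt(2)*k*sin(sqrt(2)*x)/2


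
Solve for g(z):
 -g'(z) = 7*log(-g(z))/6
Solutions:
 -li(-g(z)) = C1 - 7*z/6


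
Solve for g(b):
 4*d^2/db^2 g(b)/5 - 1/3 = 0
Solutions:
 g(b) = C1 + C2*b + 5*b^2/24


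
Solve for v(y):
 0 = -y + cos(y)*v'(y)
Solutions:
 v(y) = C1 + Integral(y/cos(y), y)


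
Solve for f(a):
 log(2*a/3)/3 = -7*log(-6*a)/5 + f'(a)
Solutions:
 f(a) = C1 + 26*a*log(a)/15 + a*(-26/15 + log(6144)/15 + log(6) + 7*I*pi/5)


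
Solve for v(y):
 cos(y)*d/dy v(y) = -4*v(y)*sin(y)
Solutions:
 v(y) = C1*cos(y)^4


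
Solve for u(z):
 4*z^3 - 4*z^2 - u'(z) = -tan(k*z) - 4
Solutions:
 u(z) = C1 + z^4 - 4*z^3/3 + 4*z + Piecewise((-log(cos(k*z))/k, Ne(k, 0)), (0, True))


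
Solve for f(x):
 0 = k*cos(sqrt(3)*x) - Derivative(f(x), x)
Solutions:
 f(x) = C1 + sqrt(3)*k*sin(sqrt(3)*x)/3


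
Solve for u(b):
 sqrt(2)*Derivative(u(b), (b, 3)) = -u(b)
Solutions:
 u(b) = C3*exp(-2^(5/6)*b/2) + (C1*sin(2^(5/6)*sqrt(3)*b/4) + C2*cos(2^(5/6)*sqrt(3)*b/4))*exp(2^(5/6)*b/4)


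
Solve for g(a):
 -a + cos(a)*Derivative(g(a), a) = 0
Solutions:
 g(a) = C1 + Integral(a/cos(a), a)


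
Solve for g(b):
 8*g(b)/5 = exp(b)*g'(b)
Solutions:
 g(b) = C1*exp(-8*exp(-b)/5)


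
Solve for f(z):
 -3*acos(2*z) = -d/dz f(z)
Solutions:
 f(z) = C1 + 3*z*acos(2*z) - 3*sqrt(1 - 4*z^2)/2


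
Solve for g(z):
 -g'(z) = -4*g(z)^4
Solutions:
 g(z) = (-1/(C1 + 12*z))^(1/3)
 g(z) = (-1/(C1 + 4*z))^(1/3)*(-3^(2/3) - 3*3^(1/6)*I)/6
 g(z) = (-1/(C1 + 4*z))^(1/3)*(-3^(2/3) + 3*3^(1/6)*I)/6


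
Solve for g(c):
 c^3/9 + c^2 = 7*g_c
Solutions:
 g(c) = C1 + c^4/252 + c^3/21


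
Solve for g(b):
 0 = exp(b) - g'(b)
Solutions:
 g(b) = C1 + exp(b)


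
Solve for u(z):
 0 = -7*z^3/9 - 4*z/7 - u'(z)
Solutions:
 u(z) = C1 - 7*z^4/36 - 2*z^2/7


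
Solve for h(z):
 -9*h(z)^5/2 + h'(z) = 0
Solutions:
 h(z) = -(-1/(C1 + 18*z))^(1/4)
 h(z) = (-1/(C1 + 18*z))^(1/4)
 h(z) = -I*(-1/(C1 + 18*z))^(1/4)
 h(z) = I*(-1/(C1 + 18*z))^(1/4)


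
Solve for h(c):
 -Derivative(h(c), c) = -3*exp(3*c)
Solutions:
 h(c) = C1 + exp(3*c)


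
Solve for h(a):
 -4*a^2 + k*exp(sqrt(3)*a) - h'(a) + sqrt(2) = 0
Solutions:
 h(a) = C1 - 4*a^3/3 + sqrt(2)*a + sqrt(3)*k*exp(sqrt(3)*a)/3


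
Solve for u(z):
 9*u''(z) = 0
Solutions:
 u(z) = C1 + C2*z


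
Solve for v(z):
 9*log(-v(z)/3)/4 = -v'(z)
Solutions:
 4*Integral(1/(log(-_y) - log(3)), (_y, v(z)))/9 = C1 - z


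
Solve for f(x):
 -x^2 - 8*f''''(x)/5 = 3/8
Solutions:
 f(x) = C1 + C2*x + C3*x^2 + C4*x^3 - x^6/576 - 5*x^4/512


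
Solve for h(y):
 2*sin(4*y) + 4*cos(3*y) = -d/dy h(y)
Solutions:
 h(y) = C1 - 4*sin(3*y)/3 + cos(4*y)/2


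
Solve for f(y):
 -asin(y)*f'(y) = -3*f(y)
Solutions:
 f(y) = C1*exp(3*Integral(1/asin(y), y))


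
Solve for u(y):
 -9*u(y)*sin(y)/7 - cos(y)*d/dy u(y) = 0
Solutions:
 u(y) = C1*cos(y)^(9/7)


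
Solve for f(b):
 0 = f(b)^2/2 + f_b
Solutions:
 f(b) = 2/(C1 + b)


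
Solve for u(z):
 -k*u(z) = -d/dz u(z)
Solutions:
 u(z) = C1*exp(k*z)


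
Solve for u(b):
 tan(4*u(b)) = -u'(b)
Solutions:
 u(b) = -asin(C1*exp(-4*b))/4 + pi/4
 u(b) = asin(C1*exp(-4*b))/4


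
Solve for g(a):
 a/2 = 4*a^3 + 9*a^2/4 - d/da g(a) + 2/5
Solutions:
 g(a) = C1 + a^4 + 3*a^3/4 - a^2/4 + 2*a/5


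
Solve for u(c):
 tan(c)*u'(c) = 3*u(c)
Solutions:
 u(c) = C1*sin(c)^3


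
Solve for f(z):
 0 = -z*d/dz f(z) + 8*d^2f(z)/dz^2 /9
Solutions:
 f(z) = C1 + C2*erfi(3*z/4)


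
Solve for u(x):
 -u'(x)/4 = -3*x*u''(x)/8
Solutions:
 u(x) = C1 + C2*x^(5/3)


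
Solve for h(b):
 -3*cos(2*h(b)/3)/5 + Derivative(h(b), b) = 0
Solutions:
 -3*b/5 - 3*log(sin(2*h(b)/3) - 1)/4 + 3*log(sin(2*h(b)/3) + 1)/4 = C1


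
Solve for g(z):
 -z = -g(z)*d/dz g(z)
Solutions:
 g(z) = -sqrt(C1 + z^2)
 g(z) = sqrt(C1 + z^2)


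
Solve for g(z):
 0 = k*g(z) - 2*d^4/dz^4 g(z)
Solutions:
 g(z) = C1*exp(-2^(3/4)*k^(1/4)*z/2) + C2*exp(2^(3/4)*k^(1/4)*z/2) + C3*exp(-2^(3/4)*I*k^(1/4)*z/2) + C4*exp(2^(3/4)*I*k^(1/4)*z/2)


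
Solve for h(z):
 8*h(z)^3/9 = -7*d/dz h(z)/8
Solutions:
 h(z) = -3*sqrt(14)*sqrt(-1/(C1 - 64*z))/2
 h(z) = 3*sqrt(14)*sqrt(-1/(C1 - 64*z))/2


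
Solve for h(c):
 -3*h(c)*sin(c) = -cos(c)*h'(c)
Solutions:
 h(c) = C1/cos(c)^3


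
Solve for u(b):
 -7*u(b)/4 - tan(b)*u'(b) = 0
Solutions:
 u(b) = C1/sin(b)^(7/4)


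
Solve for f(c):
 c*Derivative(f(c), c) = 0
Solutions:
 f(c) = C1


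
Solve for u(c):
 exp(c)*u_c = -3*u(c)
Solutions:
 u(c) = C1*exp(3*exp(-c))


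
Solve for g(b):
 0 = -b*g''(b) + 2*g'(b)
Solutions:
 g(b) = C1 + C2*b^3


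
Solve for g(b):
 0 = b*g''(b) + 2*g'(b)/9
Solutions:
 g(b) = C1 + C2*b^(7/9)


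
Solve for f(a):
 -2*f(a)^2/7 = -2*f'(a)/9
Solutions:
 f(a) = -7/(C1 + 9*a)


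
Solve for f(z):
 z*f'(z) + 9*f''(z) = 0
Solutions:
 f(z) = C1 + C2*erf(sqrt(2)*z/6)


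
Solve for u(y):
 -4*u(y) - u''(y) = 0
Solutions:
 u(y) = C1*sin(2*y) + C2*cos(2*y)


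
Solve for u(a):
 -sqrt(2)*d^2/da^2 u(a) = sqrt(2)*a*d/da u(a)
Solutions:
 u(a) = C1 + C2*erf(sqrt(2)*a/2)


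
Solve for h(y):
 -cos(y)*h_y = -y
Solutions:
 h(y) = C1 + Integral(y/cos(y), y)


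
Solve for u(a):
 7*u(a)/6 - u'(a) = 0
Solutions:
 u(a) = C1*exp(7*a/6)


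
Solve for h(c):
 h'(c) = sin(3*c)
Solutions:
 h(c) = C1 - cos(3*c)/3


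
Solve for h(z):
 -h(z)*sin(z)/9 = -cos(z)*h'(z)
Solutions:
 h(z) = C1/cos(z)^(1/9)


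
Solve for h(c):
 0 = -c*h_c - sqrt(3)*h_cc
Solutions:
 h(c) = C1 + C2*erf(sqrt(2)*3^(3/4)*c/6)


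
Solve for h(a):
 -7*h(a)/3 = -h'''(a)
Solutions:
 h(a) = C3*exp(3^(2/3)*7^(1/3)*a/3) + (C1*sin(3^(1/6)*7^(1/3)*a/2) + C2*cos(3^(1/6)*7^(1/3)*a/2))*exp(-3^(2/3)*7^(1/3)*a/6)


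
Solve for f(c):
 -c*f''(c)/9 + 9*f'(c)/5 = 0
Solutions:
 f(c) = C1 + C2*c^(86/5)


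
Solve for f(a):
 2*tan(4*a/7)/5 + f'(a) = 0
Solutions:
 f(a) = C1 + 7*log(cos(4*a/7))/10


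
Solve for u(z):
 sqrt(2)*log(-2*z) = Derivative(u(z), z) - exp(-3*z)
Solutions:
 u(z) = C1 + sqrt(2)*z*log(-z) + sqrt(2)*z*(-1 + log(2)) - exp(-3*z)/3


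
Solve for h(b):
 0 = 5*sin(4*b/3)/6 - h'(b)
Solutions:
 h(b) = C1 - 5*cos(4*b/3)/8


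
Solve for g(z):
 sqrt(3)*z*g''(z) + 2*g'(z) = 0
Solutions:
 g(z) = C1 + C2*z^(1 - 2*sqrt(3)/3)


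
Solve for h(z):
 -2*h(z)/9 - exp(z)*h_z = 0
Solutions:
 h(z) = C1*exp(2*exp(-z)/9)


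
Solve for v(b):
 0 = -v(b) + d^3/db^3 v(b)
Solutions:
 v(b) = C3*exp(b) + (C1*sin(sqrt(3)*b/2) + C2*cos(sqrt(3)*b/2))*exp(-b/2)


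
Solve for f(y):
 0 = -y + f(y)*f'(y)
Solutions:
 f(y) = -sqrt(C1 + y^2)
 f(y) = sqrt(C1 + y^2)


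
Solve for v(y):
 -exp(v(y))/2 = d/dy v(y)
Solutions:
 v(y) = log(1/(C1 + y)) + log(2)


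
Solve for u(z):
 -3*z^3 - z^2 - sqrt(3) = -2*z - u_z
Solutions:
 u(z) = C1 + 3*z^4/4 + z^3/3 - z^2 + sqrt(3)*z


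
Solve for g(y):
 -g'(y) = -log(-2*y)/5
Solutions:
 g(y) = C1 + y*log(-y)/5 + y*(-1 + log(2))/5


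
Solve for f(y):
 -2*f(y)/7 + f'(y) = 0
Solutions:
 f(y) = C1*exp(2*y/7)


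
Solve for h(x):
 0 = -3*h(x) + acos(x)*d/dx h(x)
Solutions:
 h(x) = C1*exp(3*Integral(1/acos(x), x))


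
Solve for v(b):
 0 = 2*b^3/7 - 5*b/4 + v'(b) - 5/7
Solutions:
 v(b) = C1 - b^4/14 + 5*b^2/8 + 5*b/7


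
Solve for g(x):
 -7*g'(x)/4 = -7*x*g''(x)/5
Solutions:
 g(x) = C1 + C2*x^(9/4)


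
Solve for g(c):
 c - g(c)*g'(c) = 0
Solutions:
 g(c) = -sqrt(C1 + c^2)
 g(c) = sqrt(C1 + c^2)


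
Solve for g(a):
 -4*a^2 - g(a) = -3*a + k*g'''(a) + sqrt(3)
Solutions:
 g(a) = C1*exp(a*(-1/k)^(1/3)) + C2*exp(a*(-1/k)^(1/3)*(-1 + sqrt(3)*I)/2) + C3*exp(-a*(-1/k)^(1/3)*(1 + sqrt(3)*I)/2) - 4*a^2 + 3*a - sqrt(3)


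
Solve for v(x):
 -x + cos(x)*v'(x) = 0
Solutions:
 v(x) = C1 + Integral(x/cos(x), x)


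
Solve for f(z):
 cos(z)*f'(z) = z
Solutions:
 f(z) = C1 + Integral(z/cos(z), z)


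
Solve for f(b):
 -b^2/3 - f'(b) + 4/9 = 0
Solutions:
 f(b) = C1 - b^3/9 + 4*b/9
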